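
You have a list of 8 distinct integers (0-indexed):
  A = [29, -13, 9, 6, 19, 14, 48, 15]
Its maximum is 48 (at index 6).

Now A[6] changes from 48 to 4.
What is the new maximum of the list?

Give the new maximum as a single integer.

Old max = 48 (at index 6)
Change: A[6] 48 -> 4
Changed element WAS the max -> may need rescan.
  Max of remaining elements: 29
  New max = max(4, 29) = 29

Answer: 29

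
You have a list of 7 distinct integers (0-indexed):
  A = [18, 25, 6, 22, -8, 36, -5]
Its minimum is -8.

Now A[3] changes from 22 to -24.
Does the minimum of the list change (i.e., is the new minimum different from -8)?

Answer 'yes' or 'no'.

Old min = -8
Change: A[3] 22 -> -24
Changed element was NOT the min; min changes only if -24 < -8.
New min = -24; changed? yes

Answer: yes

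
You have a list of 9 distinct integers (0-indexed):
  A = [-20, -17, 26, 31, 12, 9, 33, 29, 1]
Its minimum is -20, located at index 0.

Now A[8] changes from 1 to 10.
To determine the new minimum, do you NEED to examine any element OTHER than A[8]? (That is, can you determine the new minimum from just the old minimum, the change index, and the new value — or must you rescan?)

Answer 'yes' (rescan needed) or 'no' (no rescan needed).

Old min = -20 at index 0
Change at index 8: 1 -> 10
Index 8 was NOT the min. New min = min(-20, 10). No rescan of other elements needed.
Needs rescan: no

Answer: no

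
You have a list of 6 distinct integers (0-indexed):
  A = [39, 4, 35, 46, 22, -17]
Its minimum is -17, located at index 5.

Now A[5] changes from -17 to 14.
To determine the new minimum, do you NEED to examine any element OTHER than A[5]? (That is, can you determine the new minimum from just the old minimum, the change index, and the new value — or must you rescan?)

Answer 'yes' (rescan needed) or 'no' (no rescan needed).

Answer: yes

Derivation:
Old min = -17 at index 5
Change at index 5: -17 -> 14
Index 5 WAS the min and new value 14 > old min -17. Must rescan other elements to find the new min.
Needs rescan: yes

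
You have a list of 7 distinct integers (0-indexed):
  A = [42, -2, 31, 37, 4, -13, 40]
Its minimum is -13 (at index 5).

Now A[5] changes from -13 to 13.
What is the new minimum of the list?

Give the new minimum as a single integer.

Answer: -2

Derivation:
Old min = -13 (at index 5)
Change: A[5] -13 -> 13
Changed element WAS the min. Need to check: is 13 still <= all others?
  Min of remaining elements: -2
  New min = min(13, -2) = -2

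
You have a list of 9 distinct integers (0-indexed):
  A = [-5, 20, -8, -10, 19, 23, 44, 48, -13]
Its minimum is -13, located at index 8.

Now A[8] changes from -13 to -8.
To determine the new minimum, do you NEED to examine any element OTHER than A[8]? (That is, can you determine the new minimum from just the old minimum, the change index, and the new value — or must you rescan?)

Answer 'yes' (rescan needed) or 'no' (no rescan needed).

Answer: yes

Derivation:
Old min = -13 at index 8
Change at index 8: -13 -> -8
Index 8 WAS the min and new value -8 > old min -13. Must rescan other elements to find the new min.
Needs rescan: yes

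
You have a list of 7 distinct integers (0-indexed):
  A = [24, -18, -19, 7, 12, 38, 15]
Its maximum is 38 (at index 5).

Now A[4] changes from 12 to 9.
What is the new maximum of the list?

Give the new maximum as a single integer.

Answer: 38

Derivation:
Old max = 38 (at index 5)
Change: A[4] 12 -> 9
Changed element was NOT the old max.
  New max = max(old_max, new_val) = max(38, 9) = 38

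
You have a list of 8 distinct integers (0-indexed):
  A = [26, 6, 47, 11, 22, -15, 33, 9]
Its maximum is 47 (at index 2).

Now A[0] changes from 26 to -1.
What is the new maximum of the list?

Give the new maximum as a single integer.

Answer: 47

Derivation:
Old max = 47 (at index 2)
Change: A[0] 26 -> -1
Changed element was NOT the old max.
  New max = max(old_max, new_val) = max(47, -1) = 47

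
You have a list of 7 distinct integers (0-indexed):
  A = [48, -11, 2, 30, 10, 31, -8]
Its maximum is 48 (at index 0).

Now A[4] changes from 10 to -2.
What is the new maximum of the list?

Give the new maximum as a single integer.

Answer: 48

Derivation:
Old max = 48 (at index 0)
Change: A[4] 10 -> -2
Changed element was NOT the old max.
  New max = max(old_max, new_val) = max(48, -2) = 48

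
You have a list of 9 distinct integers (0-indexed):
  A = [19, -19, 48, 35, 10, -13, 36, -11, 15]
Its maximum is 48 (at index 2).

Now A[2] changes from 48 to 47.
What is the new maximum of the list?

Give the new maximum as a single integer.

Old max = 48 (at index 2)
Change: A[2] 48 -> 47
Changed element WAS the max -> may need rescan.
  Max of remaining elements: 36
  New max = max(47, 36) = 47

Answer: 47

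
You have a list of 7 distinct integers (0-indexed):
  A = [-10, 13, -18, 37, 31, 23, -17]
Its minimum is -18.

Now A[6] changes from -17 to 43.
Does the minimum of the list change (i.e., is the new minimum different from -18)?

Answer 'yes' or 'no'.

Old min = -18
Change: A[6] -17 -> 43
Changed element was NOT the min; min changes only if 43 < -18.
New min = -18; changed? no

Answer: no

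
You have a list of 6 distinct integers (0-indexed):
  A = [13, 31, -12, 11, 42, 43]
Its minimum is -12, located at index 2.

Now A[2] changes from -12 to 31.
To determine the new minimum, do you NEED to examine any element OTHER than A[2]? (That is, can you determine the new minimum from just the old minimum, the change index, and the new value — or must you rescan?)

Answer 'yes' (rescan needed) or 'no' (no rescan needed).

Answer: yes

Derivation:
Old min = -12 at index 2
Change at index 2: -12 -> 31
Index 2 WAS the min and new value 31 > old min -12. Must rescan other elements to find the new min.
Needs rescan: yes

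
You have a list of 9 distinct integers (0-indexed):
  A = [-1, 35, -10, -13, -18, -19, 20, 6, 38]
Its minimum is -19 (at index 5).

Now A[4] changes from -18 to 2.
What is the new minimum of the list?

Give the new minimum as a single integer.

Old min = -19 (at index 5)
Change: A[4] -18 -> 2
Changed element was NOT the old min.
  New min = min(old_min, new_val) = min(-19, 2) = -19

Answer: -19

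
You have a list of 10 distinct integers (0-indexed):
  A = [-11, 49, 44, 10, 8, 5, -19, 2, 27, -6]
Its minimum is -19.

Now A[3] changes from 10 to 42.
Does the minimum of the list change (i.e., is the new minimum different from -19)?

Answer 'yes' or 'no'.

Answer: no

Derivation:
Old min = -19
Change: A[3] 10 -> 42
Changed element was NOT the min; min changes only if 42 < -19.
New min = -19; changed? no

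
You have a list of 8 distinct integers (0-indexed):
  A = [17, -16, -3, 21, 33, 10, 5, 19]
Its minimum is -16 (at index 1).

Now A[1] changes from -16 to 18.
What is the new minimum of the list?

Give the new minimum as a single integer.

Old min = -16 (at index 1)
Change: A[1] -16 -> 18
Changed element WAS the min. Need to check: is 18 still <= all others?
  Min of remaining elements: -3
  New min = min(18, -3) = -3

Answer: -3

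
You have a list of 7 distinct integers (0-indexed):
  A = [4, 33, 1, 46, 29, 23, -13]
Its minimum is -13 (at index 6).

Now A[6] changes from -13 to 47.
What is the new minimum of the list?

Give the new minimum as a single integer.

Old min = -13 (at index 6)
Change: A[6] -13 -> 47
Changed element WAS the min. Need to check: is 47 still <= all others?
  Min of remaining elements: 1
  New min = min(47, 1) = 1

Answer: 1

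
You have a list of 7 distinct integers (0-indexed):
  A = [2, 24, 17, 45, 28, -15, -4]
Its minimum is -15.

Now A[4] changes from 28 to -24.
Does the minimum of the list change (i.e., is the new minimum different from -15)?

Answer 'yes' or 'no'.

Answer: yes

Derivation:
Old min = -15
Change: A[4] 28 -> -24
Changed element was NOT the min; min changes only if -24 < -15.
New min = -24; changed? yes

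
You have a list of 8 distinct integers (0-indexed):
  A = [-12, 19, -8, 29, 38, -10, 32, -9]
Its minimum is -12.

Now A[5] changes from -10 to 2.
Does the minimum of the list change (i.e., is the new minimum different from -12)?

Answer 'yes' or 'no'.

Old min = -12
Change: A[5] -10 -> 2
Changed element was NOT the min; min changes only if 2 < -12.
New min = -12; changed? no

Answer: no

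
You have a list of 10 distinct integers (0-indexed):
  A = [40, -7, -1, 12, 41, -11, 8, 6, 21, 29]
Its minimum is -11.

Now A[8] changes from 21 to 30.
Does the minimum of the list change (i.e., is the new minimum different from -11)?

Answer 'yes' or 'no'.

Old min = -11
Change: A[8] 21 -> 30
Changed element was NOT the min; min changes only if 30 < -11.
New min = -11; changed? no

Answer: no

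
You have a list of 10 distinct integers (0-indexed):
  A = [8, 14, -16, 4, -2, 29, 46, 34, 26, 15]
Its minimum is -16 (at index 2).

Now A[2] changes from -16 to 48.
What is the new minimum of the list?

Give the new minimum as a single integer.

Old min = -16 (at index 2)
Change: A[2] -16 -> 48
Changed element WAS the min. Need to check: is 48 still <= all others?
  Min of remaining elements: -2
  New min = min(48, -2) = -2

Answer: -2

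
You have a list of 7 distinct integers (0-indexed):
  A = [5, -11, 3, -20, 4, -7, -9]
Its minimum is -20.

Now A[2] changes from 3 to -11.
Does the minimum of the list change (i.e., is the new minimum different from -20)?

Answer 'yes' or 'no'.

Old min = -20
Change: A[2] 3 -> -11
Changed element was NOT the min; min changes only if -11 < -20.
New min = -20; changed? no

Answer: no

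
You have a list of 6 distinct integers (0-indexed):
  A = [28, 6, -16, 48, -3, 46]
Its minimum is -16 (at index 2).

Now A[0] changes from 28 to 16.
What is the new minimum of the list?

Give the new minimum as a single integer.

Old min = -16 (at index 2)
Change: A[0] 28 -> 16
Changed element was NOT the old min.
  New min = min(old_min, new_val) = min(-16, 16) = -16

Answer: -16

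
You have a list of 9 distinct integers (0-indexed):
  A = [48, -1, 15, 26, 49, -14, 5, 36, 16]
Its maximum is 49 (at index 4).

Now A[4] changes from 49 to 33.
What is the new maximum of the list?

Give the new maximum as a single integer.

Answer: 48

Derivation:
Old max = 49 (at index 4)
Change: A[4] 49 -> 33
Changed element WAS the max -> may need rescan.
  Max of remaining elements: 48
  New max = max(33, 48) = 48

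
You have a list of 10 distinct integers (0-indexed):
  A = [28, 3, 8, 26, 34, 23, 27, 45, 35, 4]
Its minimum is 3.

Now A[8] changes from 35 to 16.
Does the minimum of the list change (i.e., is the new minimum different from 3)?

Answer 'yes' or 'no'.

Answer: no

Derivation:
Old min = 3
Change: A[8] 35 -> 16
Changed element was NOT the min; min changes only if 16 < 3.
New min = 3; changed? no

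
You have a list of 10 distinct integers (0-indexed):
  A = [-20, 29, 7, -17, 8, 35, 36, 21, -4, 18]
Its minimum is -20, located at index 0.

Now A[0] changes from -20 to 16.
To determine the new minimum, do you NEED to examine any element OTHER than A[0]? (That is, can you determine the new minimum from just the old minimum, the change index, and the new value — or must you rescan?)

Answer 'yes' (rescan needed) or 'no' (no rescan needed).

Answer: yes

Derivation:
Old min = -20 at index 0
Change at index 0: -20 -> 16
Index 0 WAS the min and new value 16 > old min -20. Must rescan other elements to find the new min.
Needs rescan: yes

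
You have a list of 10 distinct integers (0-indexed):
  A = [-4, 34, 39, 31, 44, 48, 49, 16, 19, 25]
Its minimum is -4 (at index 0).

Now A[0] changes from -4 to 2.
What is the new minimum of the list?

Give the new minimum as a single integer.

Answer: 2

Derivation:
Old min = -4 (at index 0)
Change: A[0] -4 -> 2
Changed element WAS the min. Need to check: is 2 still <= all others?
  Min of remaining elements: 16
  New min = min(2, 16) = 2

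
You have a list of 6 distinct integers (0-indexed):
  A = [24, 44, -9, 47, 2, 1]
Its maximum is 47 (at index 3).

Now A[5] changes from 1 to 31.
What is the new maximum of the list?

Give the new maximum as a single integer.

Answer: 47

Derivation:
Old max = 47 (at index 3)
Change: A[5] 1 -> 31
Changed element was NOT the old max.
  New max = max(old_max, new_val) = max(47, 31) = 47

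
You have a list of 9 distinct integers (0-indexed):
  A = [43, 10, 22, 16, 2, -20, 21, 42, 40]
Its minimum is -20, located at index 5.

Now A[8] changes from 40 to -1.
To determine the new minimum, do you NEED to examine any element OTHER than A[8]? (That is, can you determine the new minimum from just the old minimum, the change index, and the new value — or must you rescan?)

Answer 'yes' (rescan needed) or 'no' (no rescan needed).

Old min = -20 at index 5
Change at index 8: 40 -> -1
Index 8 was NOT the min. New min = min(-20, -1). No rescan of other elements needed.
Needs rescan: no

Answer: no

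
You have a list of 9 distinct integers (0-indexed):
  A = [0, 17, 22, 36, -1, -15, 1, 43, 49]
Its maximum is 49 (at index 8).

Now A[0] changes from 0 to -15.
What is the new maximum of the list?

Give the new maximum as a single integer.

Old max = 49 (at index 8)
Change: A[0] 0 -> -15
Changed element was NOT the old max.
  New max = max(old_max, new_val) = max(49, -15) = 49

Answer: 49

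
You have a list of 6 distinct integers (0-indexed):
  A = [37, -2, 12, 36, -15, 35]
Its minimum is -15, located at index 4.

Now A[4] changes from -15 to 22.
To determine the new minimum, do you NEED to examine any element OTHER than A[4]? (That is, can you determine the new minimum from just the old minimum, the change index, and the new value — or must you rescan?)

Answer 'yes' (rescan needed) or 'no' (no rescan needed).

Answer: yes

Derivation:
Old min = -15 at index 4
Change at index 4: -15 -> 22
Index 4 WAS the min and new value 22 > old min -15. Must rescan other elements to find the new min.
Needs rescan: yes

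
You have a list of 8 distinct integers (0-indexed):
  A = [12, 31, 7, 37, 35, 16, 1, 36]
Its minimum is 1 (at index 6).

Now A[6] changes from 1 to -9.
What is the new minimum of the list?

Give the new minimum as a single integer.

Answer: -9

Derivation:
Old min = 1 (at index 6)
Change: A[6] 1 -> -9
Changed element WAS the min. Need to check: is -9 still <= all others?
  Min of remaining elements: 7
  New min = min(-9, 7) = -9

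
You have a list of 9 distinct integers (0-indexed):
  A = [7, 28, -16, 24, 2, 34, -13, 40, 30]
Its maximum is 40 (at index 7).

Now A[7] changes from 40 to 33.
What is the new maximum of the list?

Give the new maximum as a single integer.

Old max = 40 (at index 7)
Change: A[7] 40 -> 33
Changed element WAS the max -> may need rescan.
  Max of remaining elements: 34
  New max = max(33, 34) = 34

Answer: 34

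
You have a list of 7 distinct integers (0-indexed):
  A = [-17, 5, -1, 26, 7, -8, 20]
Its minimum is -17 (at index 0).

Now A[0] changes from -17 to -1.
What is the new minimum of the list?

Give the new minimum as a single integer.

Answer: -8

Derivation:
Old min = -17 (at index 0)
Change: A[0] -17 -> -1
Changed element WAS the min. Need to check: is -1 still <= all others?
  Min of remaining elements: -8
  New min = min(-1, -8) = -8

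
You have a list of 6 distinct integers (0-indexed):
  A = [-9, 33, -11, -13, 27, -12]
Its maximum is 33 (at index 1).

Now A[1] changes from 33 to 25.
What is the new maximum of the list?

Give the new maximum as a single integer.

Answer: 27

Derivation:
Old max = 33 (at index 1)
Change: A[1] 33 -> 25
Changed element WAS the max -> may need rescan.
  Max of remaining elements: 27
  New max = max(25, 27) = 27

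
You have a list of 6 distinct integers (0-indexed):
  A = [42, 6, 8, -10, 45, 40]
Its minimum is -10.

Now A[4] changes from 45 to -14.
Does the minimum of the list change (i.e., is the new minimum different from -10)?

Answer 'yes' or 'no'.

Old min = -10
Change: A[4] 45 -> -14
Changed element was NOT the min; min changes only if -14 < -10.
New min = -14; changed? yes

Answer: yes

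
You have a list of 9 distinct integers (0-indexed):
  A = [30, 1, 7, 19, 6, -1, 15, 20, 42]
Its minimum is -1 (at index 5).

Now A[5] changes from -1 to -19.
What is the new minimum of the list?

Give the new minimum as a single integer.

Old min = -1 (at index 5)
Change: A[5] -1 -> -19
Changed element WAS the min. Need to check: is -19 still <= all others?
  Min of remaining elements: 1
  New min = min(-19, 1) = -19

Answer: -19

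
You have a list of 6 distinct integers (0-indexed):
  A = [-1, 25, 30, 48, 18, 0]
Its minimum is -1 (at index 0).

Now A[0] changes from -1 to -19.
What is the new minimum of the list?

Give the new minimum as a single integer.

Old min = -1 (at index 0)
Change: A[0] -1 -> -19
Changed element WAS the min. Need to check: is -19 still <= all others?
  Min of remaining elements: 0
  New min = min(-19, 0) = -19

Answer: -19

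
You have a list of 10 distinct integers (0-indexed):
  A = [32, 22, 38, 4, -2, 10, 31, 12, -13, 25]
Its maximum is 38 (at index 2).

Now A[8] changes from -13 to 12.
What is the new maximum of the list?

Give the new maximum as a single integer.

Old max = 38 (at index 2)
Change: A[8] -13 -> 12
Changed element was NOT the old max.
  New max = max(old_max, new_val) = max(38, 12) = 38

Answer: 38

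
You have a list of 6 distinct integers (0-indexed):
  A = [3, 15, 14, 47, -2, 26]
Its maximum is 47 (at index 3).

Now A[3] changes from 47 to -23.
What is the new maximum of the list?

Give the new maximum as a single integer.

Old max = 47 (at index 3)
Change: A[3] 47 -> -23
Changed element WAS the max -> may need rescan.
  Max of remaining elements: 26
  New max = max(-23, 26) = 26

Answer: 26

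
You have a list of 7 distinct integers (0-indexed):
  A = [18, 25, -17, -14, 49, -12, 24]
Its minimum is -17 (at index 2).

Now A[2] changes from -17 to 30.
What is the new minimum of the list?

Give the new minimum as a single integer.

Old min = -17 (at index 2)
Change: A[2] -17 -> 30
Changed element WAS the min. Need to check: is 30 still <= all others?
  Min of remaining elements: -14
  New min = min(30, -14) = -14

Answer: -14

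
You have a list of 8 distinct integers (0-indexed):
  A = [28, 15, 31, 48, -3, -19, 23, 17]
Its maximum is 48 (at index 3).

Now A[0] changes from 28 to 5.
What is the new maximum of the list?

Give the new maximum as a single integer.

Old max = 48 (at index 3)
Change: A[0] 28 -> 5
Changed element was NOT the old max.
  New max = max(old_max, new_val) = max(48, 5) = 48

Answer: 48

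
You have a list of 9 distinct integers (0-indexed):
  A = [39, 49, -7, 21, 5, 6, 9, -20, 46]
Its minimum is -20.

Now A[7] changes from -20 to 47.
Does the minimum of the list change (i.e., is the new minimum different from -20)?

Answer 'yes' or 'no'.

Answer: yes

Derivation:
Old min = -20
Change: A[7] -20 -> 47
Changed element was the min; new min must be rechecked.
New min = -7; changed? yes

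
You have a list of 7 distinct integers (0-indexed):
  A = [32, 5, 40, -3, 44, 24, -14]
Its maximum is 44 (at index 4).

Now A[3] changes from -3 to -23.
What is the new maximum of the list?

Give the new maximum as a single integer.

Answer: 44

Derivation:
Old max = 44 (at index 4)
Change: A[3] -3 -> -23
Changed element was NOT the old max.
  New max = max(old_max, new_val) = max(44, -23) = 44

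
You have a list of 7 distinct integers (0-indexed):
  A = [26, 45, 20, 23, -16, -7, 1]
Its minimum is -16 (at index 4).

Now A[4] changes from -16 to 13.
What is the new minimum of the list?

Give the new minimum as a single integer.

Answer: -7

Derivation:
Old min = -16 (at index 4)
Change: A[4] -16 -> 13
Changed element WAS the min. Need to check: is 13 still <= all others?
  Min of remaining elements: -7
  New min = min(13, -7) = -7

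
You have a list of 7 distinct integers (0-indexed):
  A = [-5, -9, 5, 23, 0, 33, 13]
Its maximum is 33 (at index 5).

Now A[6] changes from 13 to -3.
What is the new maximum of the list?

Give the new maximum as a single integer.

Old max = 33 (at index 5)
Change: A[6] 13 -> -3
Changed element was NOT the old max.
  New max = max(old_max, new_val) = max(33, -3) = 33

Answer: 33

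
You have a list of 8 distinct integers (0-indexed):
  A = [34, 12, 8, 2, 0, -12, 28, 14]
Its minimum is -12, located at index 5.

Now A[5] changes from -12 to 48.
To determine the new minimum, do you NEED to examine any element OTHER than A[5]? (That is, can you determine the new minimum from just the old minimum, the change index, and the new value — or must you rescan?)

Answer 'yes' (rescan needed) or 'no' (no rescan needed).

Old min = -12 at index 5
Change at index 5: -12 -> 48
Index 5 WAS the min and new value 48 > old min -12. Must rescan other elements to find the new min.
Needs rescan: yes

Answer: yes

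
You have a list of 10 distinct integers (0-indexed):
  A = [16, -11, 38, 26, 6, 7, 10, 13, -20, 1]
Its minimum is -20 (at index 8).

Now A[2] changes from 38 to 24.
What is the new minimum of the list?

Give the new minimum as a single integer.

Answer: -20

Derivation:
Old min = -20 (at index 8)
Change: A[2] 38 -> 24
Changed element was NOT the old min.
  New min = min(old_min, new_val) = min(-20, 24) = -20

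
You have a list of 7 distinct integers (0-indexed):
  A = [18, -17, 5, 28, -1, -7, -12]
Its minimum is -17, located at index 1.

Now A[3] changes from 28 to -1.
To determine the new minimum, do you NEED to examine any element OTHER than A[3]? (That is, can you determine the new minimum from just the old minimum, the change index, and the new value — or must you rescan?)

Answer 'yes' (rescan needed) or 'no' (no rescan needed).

Old min = -17 at index 1
Change at index 3: 28 -> -1
Index 3 was NOT the min. New min = min(-17, -1). No rescan of other elements needed.
Needs rescan: no

Answer: no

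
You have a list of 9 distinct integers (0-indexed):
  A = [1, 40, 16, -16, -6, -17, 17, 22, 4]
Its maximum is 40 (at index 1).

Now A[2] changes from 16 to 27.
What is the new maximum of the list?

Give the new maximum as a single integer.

Old max = 40 (at index 1)
Change: A[2] 16 -> 27
Changed element was NOT the old max.
  New max = max(old_max, new_val) = max(40, 27) = 40

Answer: 40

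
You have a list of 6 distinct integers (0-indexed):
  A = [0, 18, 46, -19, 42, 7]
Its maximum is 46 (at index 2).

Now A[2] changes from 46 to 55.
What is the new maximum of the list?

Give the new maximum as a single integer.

Answer: 55

Derivation:
Old max = 46 (at index 2)
Change: A[2] 46 -> 55
Changed element WAS the max -> may need rescan.
  Max of remaining elements: 42
  New max = max(55, 42) = 55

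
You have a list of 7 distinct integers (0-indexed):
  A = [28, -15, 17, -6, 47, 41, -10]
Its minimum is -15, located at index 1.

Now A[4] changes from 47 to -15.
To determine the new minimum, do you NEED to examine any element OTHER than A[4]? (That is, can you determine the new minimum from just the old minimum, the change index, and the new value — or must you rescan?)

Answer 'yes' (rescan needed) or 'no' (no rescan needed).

Answer: no

Derivation:
Old min = -15 at index 1
Change at index 4: 47 -> -15
Index 4 was NOT the min. New min = min(-15, -15). No rescan of other elements needed.
Needs rescan: no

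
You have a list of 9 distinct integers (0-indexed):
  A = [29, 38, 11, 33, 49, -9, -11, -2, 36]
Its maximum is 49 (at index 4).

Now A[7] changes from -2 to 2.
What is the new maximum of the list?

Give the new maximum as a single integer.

Old max = 49 (at index 4)
Change: A[7] -2 -> 2
Changed element was NOT the old max.
  New max = max(old_max, new_val) = max(49, 2) = 49

Answer: 49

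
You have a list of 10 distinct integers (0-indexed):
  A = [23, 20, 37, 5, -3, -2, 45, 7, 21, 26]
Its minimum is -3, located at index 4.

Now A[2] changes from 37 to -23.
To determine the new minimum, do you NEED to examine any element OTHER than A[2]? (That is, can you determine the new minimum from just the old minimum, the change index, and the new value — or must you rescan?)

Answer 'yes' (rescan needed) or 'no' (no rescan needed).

Old min = -3 at index 4
Change at index 2: 37 -> -23
Index 2 was NOT the min. New min = min(-3, -23). No rescan of other elements needed.
Needs rescan: no

Answer: no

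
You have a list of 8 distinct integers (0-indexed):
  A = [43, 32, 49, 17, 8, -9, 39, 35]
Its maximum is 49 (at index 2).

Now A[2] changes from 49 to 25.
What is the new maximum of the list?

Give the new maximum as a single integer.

Answer: 43

Derivation:
Old max = 49 (at index 2)
Change: A[2] 49 -> 25
Changed element WAS the max -> may need rescan.
  Max of remaining elements: 43
  New max = max(25, 43) = 43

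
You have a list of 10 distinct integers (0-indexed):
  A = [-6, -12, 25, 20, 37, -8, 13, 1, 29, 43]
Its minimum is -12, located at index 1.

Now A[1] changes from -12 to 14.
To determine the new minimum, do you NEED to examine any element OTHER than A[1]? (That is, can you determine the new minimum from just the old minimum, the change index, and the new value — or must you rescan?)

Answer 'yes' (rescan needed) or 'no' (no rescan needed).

Answer: yes

Derivation:
Old min = -12 at index 1
Change at index 1: -12 -> 14
Index 1 WAS the min and new value 14 > old min -12. Must rescan other elements to find the new min.
Needs rescan: yes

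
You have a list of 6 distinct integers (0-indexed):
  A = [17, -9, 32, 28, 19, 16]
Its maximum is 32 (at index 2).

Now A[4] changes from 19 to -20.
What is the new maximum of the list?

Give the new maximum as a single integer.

Answer: 32

Derivation:
Old max = 32 (at index 2)
Change: A[4] 19 -> -20
Changed element was NOT the old max.
  New max = max(old_max, new_val) = max(32, -20) = 32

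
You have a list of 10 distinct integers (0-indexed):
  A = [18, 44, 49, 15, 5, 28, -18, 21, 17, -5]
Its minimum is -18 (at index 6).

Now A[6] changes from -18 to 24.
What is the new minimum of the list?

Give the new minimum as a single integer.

Old min = -18 (at index 6)
Change: A[6] -18 -> 24
Changed element WAS the min. Need to check: is 24 still <= all others?
  Min of remaining elements: -5
  New min = min(24, -5) = -5

Answer: -5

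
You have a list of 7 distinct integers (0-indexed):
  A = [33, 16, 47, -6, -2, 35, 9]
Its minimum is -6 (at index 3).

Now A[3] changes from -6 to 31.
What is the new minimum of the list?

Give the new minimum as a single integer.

Old min = -6 (at index 3)
Change: A[3] -6 -> 31
Changed element WAS the min. Need to check: is 31 still <= all others?
  Min of remaining elements: -2
  New min = min(31, -2) = -2

Answer: -2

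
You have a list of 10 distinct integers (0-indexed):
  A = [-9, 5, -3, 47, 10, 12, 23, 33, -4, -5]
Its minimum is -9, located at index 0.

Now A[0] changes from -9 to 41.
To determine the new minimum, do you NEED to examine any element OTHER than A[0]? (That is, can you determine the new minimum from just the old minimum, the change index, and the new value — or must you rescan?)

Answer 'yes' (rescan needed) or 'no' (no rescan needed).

Old min = -9 at index 0
Change at index 0: -9 -> 41
Index 0 WAS the min and new value 41 > old min -9. Must rescan other elements to find the new min.
Needs rescan: yes

Answer: yes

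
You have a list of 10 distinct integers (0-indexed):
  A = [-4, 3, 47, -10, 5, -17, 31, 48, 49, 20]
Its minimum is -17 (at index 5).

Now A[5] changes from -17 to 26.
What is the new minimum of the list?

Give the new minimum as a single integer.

Answer: -10

Derivation:
Old min = -17 (at index 5)
Change: A[5] -17 -> 26
Changed element WAS the min. Need to check: is 26 still <= all others?
  Min of remaining elements: -10
  New min = min(26, -10) = -10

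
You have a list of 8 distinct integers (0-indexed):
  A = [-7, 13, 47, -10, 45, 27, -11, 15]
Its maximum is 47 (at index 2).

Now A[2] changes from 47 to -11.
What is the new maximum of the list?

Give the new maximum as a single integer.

Answer: 45

Derivation:
Old max = 47 (at index 2)
Change: A[2] 47 -> -11
Changed element WAS the max -> may need rescan.
  Max of remaining elements: 45
  New max = max(-11, 45) = 45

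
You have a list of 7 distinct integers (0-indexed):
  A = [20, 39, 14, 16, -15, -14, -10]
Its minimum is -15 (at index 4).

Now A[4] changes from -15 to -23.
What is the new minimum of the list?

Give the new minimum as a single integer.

Answer: -23

Derivation:
Old min = -15 (at index 4)
Change: A[4] -15 -> -23
Changed element WAS the min. Need to check: is -23 still <= all others?
  Min of remaining elements: -14
  New min = min(-23, -14) = -23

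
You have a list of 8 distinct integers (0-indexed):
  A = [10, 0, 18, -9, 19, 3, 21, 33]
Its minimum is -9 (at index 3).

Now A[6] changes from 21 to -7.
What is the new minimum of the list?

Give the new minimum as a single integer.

Old min = -9 (at index 3)
Change: A[6] 21 -> -7
Changed element was NOT the old min.
  New min = min(old_min, new_val) = min(-9, -7) = -9

Answer: -9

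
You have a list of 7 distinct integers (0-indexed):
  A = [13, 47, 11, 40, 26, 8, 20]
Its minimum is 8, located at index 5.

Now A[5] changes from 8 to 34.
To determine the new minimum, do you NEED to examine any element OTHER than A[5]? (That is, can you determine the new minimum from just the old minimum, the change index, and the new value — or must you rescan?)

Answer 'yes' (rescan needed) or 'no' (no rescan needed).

Answer: yes

Derivation:
Old min = 8 at index 5
Change at index 5: 8 -> 34
Index 5 WAS the min and new value 34 > old min 8. Must rescan other elements to find the new min.
Needs rescan: yes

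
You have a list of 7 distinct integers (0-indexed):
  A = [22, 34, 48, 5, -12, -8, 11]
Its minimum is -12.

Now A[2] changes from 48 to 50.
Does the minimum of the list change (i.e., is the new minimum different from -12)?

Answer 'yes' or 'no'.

Old min = -12
Change: A[2] 48 -> 50
Changed element was NOT the min; min changes only if 50 < -12.
New min = -12; changed? no

Answer: no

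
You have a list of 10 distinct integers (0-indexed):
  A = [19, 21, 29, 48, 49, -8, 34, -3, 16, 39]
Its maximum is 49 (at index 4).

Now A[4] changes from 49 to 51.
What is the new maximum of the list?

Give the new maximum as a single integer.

Answer: 51

Derivation:
Old max = 49 (at index 4)
Change: A[4] 49 -> 51
Changed element WAS the max -> may need rescan.
  Max of remaining elements: 48
  New max = max(51, 48) = 51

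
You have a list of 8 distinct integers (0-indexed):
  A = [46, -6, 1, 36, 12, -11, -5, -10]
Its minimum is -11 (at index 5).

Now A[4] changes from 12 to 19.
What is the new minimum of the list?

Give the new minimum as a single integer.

Old min = -11 (at index 5)
Change: A[4] 12 -> 19
Changed element was NOT the old min.
  New min = min(old_min, new_val) = min(-11, 19) = -11

Answer: -11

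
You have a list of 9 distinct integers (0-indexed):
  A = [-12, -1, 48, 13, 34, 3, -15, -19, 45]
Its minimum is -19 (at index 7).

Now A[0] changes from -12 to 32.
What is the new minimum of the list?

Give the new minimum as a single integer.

Old min = -19 (at index 7)
Change: A[0] -12 -> 32
Changed element was NOT the old min.
  New min = min(old_min, new_val) = min(-19, 32) = -19

Answer: -19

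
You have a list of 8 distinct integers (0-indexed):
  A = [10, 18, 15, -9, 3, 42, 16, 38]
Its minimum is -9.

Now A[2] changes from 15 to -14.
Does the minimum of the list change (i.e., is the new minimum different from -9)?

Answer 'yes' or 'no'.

Old min = -9
Change: A[2] 15 -> -14
Changed element was NOT the min; min changes only if -14 < -9.
New min = -14; changed? yes

Answer: yes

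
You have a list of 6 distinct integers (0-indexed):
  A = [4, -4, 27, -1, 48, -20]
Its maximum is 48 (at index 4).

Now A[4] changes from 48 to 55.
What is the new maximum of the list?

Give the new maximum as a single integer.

Old max = 48 (at index 4)
Change: A[4] 48 -> 55
Changed element WAS the max -> may need rescan.
  Max of remaining elements: 27
  New max = max(55, 27) = 55

Answer: 55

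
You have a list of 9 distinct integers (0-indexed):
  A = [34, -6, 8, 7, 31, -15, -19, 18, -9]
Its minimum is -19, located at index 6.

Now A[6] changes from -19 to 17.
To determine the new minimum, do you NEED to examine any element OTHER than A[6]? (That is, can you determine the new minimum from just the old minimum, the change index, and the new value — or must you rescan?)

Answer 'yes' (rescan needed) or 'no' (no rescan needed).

Answer: yes

Derivation:
Old min = -19 at index 6
Change at index 6: -19 -> 17
Index 6 WAS the min and new value 17 > old min -19. Must rescan other elements to find the new min.
Needs rescan: yes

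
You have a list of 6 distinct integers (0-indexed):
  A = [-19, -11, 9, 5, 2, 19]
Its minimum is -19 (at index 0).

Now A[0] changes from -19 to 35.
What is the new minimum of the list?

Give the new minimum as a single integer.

Old min = -19 (at index 0)
Change: A[0] -19 -> 35
Changed element WAS the min. Need to check: is 35 still <= all others?
  Min of remaining elements: -11
  New min = min(35, -11) = -11

Answer: -11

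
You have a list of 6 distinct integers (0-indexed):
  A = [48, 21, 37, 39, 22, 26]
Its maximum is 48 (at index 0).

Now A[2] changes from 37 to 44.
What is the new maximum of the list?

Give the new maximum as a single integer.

Answer: 48

Derivation:
Old max = 48 (at index 0)
Change: A[2] 37 -> 44
Changed element was NOT the old max.
  New max = max(old_max, new_val) = max(48, 44) = 48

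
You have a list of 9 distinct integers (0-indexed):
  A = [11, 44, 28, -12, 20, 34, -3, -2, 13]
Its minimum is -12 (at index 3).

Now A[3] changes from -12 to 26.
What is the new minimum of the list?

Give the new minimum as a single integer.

Old min = -12 (at index 3)
Change: A[3] -12 -> 26
Changed element WAS the min. Need to check: is 26 still <= all others?
  Min of remaining elements: -3
  New min = min(26, -3) = -3

Answer: -3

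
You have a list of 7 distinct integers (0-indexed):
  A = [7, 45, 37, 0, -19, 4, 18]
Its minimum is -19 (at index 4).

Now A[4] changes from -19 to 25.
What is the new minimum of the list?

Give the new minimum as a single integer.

Old min = -19 (at index 4)
Change: A[4] -19 -> 25
Changed element WAS the min. Need to check: is 25 still <= all others?
  Min of remaining elements: 0
  New min = min(25, 0) = 0

Answer: 0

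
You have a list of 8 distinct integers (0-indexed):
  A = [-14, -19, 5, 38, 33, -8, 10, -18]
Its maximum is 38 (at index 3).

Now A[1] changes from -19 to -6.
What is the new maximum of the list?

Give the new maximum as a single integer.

Answer: 38

Derivation:
Old max = 38 (at index 3)
Change: A[1] -19 -> -6
Changed element was NOT the old max.
  New max = max(old_max, new_val) = max(38, -6) = 38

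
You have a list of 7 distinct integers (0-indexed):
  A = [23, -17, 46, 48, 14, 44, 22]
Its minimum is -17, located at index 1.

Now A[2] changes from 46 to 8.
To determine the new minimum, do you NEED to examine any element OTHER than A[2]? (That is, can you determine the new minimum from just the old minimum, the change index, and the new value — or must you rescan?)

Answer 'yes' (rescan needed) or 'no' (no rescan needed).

Answer: no

Derivation:
Old min = -17 at index 1
Change at index 2: 46 -> 8
Index 2 was NOT the min. New min = min(-17, 8). No rescan of other elements needed.
Needs rescan: no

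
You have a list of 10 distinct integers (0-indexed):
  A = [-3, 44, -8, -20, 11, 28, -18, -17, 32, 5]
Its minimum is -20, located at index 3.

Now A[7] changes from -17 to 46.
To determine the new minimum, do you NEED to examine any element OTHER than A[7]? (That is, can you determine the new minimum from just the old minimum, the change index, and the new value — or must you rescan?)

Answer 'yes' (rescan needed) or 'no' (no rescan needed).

Answer: no

Derivation:
Old min = -20 at index 3
Change at index 7: -17 -> 46
Index 7 was NOT the min. New min = min(-20, 46). No rescan of other elements needed.
Needs rescan: no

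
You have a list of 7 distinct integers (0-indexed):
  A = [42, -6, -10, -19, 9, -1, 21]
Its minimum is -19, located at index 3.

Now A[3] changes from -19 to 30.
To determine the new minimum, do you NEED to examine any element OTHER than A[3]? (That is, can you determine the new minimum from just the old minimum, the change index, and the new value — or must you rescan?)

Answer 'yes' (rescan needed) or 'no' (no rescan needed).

Answer: yes

Derivation:
Old min = -19 at index 3
Change at index 3: -19 -> 30
Index 3 WAS the min and new value 30 > old min -19. Must rescan other elements to find the new min.
Needs rescan: yes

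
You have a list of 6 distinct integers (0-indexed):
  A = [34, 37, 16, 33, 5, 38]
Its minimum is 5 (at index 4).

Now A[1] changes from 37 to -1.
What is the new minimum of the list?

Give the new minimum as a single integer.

Old min = 5 (at index 4)
Change: A[1] 37 -> -1
Changed element was NOT the old min.
  New min = min(old_min, new_val) = min(5, -1) = -1

Answer: -1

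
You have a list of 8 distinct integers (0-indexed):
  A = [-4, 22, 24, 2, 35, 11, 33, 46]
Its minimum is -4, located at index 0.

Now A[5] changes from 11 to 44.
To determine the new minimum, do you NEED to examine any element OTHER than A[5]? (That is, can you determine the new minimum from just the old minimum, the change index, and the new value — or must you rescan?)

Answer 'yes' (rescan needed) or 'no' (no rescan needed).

Answer: no

Derivation:
Old min = -4 at index 0
Change at index 5: 11 -> 44
Index 5 was NOT the min. New min = min(-4, 44). No rescan of other elements needed.
Needs rescan: no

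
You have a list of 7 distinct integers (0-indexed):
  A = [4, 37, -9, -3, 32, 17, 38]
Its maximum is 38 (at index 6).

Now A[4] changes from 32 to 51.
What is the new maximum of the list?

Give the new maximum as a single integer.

Answer: 51

Derivation:
Old max = 38 (at index 6)
Change: A[4] 32 -> 51
Changed element was NOT the old max.
  New max = max(old_max, new_val) = max(38, 51) = 51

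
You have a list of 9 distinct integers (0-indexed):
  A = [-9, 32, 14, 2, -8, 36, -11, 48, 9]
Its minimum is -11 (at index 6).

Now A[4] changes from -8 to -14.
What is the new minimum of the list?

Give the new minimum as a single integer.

Old min = -11 (at index 6)
Change: A[4] -8 -> -14
Changed element was NOT the old min.
  New min = min(old_min, new_val) = min(-11, -14) = -14

Answer: -14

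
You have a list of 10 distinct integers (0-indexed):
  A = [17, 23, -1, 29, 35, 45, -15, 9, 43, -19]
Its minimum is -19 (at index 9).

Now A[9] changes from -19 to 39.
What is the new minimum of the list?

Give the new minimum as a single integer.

Answer: -15

Derivation:
Old min = -19 (at index 9)
Change: A[9] -19 -> 39
Changed element WAS the min. Need to check: is 39 still <= all others?
  Min of remaining elements: -15
  New min = min(39, -15) = -15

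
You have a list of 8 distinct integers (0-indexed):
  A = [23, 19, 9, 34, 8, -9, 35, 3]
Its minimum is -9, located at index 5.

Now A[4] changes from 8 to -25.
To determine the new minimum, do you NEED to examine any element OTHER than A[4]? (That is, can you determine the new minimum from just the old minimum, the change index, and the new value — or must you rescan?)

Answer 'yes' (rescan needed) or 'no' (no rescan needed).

Old min = -9 at index 5
Change at index 4: 8 -> -25
Index 4 was NOT the min. New min = min(-9, -25). No rescan of other elements needed.
Needs rescan: no

Answer: no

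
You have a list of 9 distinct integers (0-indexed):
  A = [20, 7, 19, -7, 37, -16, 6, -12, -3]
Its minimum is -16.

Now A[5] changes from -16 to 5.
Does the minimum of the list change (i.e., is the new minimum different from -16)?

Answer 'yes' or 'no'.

Old min = -16
Change: A[5] -16 -> 5
Changed element was the min; new min must be rechecked.
New min = -12; changed? yes

Answer: yes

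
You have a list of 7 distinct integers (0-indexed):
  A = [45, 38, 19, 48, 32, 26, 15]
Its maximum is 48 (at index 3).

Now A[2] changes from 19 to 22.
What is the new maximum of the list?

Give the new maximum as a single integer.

Old max = 48 (at index 3)
Change: A[2] 19 -> 22
Changed element was NOT the old max.
  New max = max(old_max, new_val) = max(48, 22) = 48

Answer: 48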